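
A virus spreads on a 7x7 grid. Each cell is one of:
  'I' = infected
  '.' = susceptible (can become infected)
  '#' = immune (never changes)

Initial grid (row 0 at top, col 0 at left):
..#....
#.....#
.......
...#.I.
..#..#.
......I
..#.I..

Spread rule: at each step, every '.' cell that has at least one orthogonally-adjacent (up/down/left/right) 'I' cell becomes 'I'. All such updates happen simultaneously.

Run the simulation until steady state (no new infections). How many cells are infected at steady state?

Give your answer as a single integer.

Step 0 (initial): 3 infected
Step 1: +9 new -> 12 infected
Step 2: +5 new -> 17 infected
Step 3: +5 new -> 22 infected
Step 4: +5 new -> 27 infected
Step 5: +7 new -> 34 infected
Step 6: +5 new -> 39 infected
Step 7: +2 new -> 41 infected
Step 8: +1 new -> 42 infected
Step 9: +0 new -> 42 infected

Answer: 42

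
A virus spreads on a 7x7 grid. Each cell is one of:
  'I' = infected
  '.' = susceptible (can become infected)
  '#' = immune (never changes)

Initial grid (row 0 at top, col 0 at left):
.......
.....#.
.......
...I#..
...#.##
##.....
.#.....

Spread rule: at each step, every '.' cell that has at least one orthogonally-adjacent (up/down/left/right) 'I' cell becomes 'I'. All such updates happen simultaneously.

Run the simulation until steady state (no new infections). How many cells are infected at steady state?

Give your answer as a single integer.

Answer: 40

Derivation:
Step 0 (initial): 1 infected
Step 1: +2 new -> 3 infected
Step 2: +5 new -> 8 infected
Step 3: +8 new -> 16 infected
Step 4: +9 new -> 25 infected
Step 5: +7 new -> 32 infected
Step 6: +5 new -> 37 infected
Step 7: +2 new -> 39 infected
Step 8: +1 new -> 40 infected
Step 9: +0 new -> 40 infected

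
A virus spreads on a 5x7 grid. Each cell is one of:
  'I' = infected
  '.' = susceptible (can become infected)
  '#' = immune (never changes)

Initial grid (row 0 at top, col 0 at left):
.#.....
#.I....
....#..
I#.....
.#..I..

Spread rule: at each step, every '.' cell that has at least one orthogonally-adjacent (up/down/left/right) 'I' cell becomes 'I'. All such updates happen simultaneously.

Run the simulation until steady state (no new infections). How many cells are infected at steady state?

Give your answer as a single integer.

Step 0 (initial): 3 infected
Step 1: +9 new -> 12 infected
Step 2: +9 new -> 21 infected
Step 3: +4 new -> 25 infected
Step 4: +3 new -> 28 infected
Step 5: +1 new -> 29 infected
Step 6: +0 new -> 29 infected

Answer: 29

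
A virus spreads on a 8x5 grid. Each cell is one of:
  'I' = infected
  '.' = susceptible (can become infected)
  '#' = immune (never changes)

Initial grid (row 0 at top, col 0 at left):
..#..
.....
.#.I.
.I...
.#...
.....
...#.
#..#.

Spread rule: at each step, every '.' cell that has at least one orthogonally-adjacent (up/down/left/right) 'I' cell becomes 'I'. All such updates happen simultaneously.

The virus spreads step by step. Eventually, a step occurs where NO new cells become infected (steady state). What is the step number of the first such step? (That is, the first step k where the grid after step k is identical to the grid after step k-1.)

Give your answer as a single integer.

Answer: 7

Derivation:
Step 0 (initial): 2 infected
Step 1: +6 new -> 8 infected
Step 2: +8 new -> 16 infected
Step 3: +7 new -> 23 infected
Step 4: +6 new -> 29 infected
Step 5: +3 new -> 32 infected
Step 6: +2 new -> 34 infected
Step 7: +0 new -> 34 infected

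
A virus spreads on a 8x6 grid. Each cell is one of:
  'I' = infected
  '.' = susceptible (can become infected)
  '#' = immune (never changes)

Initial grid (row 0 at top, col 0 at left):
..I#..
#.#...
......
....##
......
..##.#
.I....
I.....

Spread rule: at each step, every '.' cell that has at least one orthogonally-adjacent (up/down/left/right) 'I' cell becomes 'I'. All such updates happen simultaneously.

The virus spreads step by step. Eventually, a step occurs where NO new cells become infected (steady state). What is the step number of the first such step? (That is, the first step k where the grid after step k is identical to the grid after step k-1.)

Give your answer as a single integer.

Step 0 (initial): 3 infected
Step 1: +5 new -> 8 infected
Step 2: +6 new -> 14 infected
Step 3: +6 new -> 20 infected
Step 4: +8 new -> 28 infected
Step 5: +4 new -> 32 infected
Step 6: +3 new -> 35 infected
Step 7: +2 new -> 37 infected
Step 8: +2 new -> 39 infected
Step 9: +1 new -> 40 infected
Step 10: +0 new -> 40 infected

Answer: 10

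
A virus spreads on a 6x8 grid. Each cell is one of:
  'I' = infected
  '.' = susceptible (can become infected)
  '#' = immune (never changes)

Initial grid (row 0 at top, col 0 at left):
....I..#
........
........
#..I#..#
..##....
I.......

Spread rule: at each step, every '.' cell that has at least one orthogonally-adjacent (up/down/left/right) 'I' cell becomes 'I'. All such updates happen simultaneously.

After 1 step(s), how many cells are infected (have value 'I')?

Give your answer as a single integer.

Step 0 (initial): 3 infected
Step 1: +7 new -> 10 infected

Answer: 10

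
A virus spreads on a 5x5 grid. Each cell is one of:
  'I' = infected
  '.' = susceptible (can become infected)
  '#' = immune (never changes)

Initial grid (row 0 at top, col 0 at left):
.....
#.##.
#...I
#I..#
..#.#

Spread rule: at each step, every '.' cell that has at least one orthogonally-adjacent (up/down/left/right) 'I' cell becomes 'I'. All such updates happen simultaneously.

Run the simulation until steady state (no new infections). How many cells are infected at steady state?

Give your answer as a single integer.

Answer: 17

Derivation:
Step 0 (initial): 2 infected
Step 1: +5 new -> 7 infected
Step 2: +5 new -> 12 infected
Step 3: +3 new -> 15 infected
Step 4: +2 new -> 17 infected
Step 5: +0 new -> 17 infected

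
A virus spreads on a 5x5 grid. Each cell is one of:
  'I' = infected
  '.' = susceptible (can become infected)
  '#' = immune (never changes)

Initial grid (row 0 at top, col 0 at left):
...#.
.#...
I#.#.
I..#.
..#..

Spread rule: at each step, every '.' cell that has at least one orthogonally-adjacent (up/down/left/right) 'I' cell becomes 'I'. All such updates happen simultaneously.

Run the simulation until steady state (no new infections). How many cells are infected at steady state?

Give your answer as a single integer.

Step 0 (initial): 2 infected
Step 1: +3 new -> 5 infected
Step 2: +3 new -> 8 infected
Step 3: +2 new -> 10 infected
Step 4: +2 new -> 12 infected
Step 5: +1 new -> 13 infected
Step 6: +1 new -> 14 infected
Step 7: +2 new -> 16 infected
Step 8: +1 new -> 17 infected
Step 9: +1 new -> 18 infected
Step 10: +1 new -> 19 infected
Step 11: +0 new -> 19 infected

Answer: 19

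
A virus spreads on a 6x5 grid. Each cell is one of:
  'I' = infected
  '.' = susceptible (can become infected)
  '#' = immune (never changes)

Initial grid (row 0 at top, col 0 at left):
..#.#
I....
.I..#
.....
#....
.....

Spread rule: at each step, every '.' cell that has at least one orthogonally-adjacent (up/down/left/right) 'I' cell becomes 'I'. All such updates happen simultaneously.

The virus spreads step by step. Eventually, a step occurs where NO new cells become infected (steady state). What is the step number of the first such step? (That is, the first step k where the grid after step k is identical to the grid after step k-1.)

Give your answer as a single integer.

Step 0 (initial): 2 infected
Step 1: +5 new -> 7 infected
Step 2: +6 new -> 13 infected
Step 3: +4 new -> 17 infected
Step 4: +6 new -> 23 infected
Step 5: +2 new -> 25 infected
Step 6: +1 new -> 26 infected
Step 7: +0 new -> 26 infected

Answer: 7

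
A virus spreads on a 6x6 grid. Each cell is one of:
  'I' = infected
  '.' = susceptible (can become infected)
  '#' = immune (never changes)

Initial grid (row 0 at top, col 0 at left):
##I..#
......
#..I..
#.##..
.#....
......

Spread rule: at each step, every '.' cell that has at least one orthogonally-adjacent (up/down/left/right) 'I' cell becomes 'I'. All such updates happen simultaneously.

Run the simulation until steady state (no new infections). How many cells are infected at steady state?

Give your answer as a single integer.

Step 0 (initial): 2 infected
Step 1: +5 new -> 7 infected
Step 2: +6 new -> 13 infected
Step 3: +5 new -> 18 infected
Step 4: +3 new -> 21 infected
Step 5: +3 new -> 24 infected
Step 6: +1 new -> 25 infected
Step 7: +1 new -> 26 infected
Step 8: +1 new -> 27 infected
Step 9: +1 new -> 28 infected
Step 10: +0 new -> 28 infected

Answer: 28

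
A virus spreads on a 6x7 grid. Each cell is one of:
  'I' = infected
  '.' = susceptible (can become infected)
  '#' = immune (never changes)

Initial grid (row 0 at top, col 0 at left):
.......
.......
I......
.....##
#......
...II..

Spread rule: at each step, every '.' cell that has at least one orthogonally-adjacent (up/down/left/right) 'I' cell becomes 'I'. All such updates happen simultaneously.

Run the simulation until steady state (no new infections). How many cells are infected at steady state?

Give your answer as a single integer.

Answer: 39

Derivation:
Step 0 (initial): 3 infected
Step 1: +7 new -> 10 infected
Step 2: +10 new -> 20 infected
Step 3: +8 new -> 28 infected
Step 4: +4 new -> 32 infected
Step 5: +4 new -> 36 infected
Step 6: +2 new -> 38 infected
Step 7: +1 new -> 39 infected
Step 8: +0 new -> 39 infected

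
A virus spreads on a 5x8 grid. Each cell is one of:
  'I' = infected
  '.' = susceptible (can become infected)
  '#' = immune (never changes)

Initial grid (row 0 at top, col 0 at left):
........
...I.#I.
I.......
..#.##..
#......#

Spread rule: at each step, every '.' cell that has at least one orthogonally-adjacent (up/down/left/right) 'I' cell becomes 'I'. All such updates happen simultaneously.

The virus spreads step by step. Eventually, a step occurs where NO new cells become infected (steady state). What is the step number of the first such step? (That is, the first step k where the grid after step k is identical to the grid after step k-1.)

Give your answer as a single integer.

Step 0 (initial): 3 infected
Step 1: +10 new -> 13 infected
Step 2: +13 new -> 26 infected
Step 3: +5 new -> 31 infected
Step 4: +3 new -> 34 infected
Step 5: +0 new -> 34 infected

Answer: 5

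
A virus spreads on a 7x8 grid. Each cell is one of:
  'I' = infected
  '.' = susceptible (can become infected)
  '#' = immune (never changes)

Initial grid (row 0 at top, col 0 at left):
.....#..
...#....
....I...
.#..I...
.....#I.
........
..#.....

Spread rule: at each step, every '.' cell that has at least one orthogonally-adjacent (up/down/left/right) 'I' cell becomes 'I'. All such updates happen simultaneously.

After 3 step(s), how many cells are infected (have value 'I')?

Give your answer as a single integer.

Step 0 (initial): 3 infected
Step 1: +9 new -> 12 infected
Step 2: +11 new -> 23 infected
Step 3: +10 new -> 33 infected

Answer: 33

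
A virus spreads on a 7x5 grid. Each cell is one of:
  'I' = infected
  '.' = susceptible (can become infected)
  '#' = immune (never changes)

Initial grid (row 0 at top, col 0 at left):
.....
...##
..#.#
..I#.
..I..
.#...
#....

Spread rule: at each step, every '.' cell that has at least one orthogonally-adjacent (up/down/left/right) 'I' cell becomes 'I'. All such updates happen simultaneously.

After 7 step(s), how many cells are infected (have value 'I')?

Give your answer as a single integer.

Step 0 (initial): 2 infected
Step 1: +4 new -> 6 infected
Step 2: +6 new -> 12 infected
Step 3: +7 new -> 19 infected
Step 4: +4 new -> 23 infected
Step 5: +2 new -> 25 infected
Step 6: +1 new -> 26 infected
Step 7: +1 new -> 27 infected

Answer: 27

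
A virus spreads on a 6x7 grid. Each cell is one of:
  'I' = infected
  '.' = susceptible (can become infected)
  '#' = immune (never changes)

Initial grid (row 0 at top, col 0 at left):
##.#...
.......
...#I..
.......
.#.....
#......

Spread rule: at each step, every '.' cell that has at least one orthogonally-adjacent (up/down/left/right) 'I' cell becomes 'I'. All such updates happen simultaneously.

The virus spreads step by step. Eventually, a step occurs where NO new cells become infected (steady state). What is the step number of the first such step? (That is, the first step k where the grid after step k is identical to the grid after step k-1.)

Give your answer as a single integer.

Answer: 7

Derivation:
Step 0 (initial): 1 infected
Step 1: +3 new -> 4 infected
Step 2: +7 new -> 11 infected
Step 3: +8 new -> 19 infected
Step 4: +9 new -> 28 infected
Step 5: +5 new -> 33 infected
Step 6: +3 new -> 36 infected
Step 7: +0 new -> 36 infected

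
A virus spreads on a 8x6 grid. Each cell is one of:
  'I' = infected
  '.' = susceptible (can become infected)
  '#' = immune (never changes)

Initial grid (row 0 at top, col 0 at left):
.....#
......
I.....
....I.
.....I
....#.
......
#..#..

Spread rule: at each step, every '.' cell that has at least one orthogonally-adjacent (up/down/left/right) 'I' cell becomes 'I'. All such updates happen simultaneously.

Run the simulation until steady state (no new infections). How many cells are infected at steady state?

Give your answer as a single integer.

Step 0 (initial): 3 infected
Step 1: +8 new -> 11 infected
Step 2: +11 new -> 22 infected
Step 3: +11 new -> 33 infected
Step 4: +7 new -> 40 infected
Step 5: +2 new -> 42 infected
Step 6: +2 new -> 44 infected
Step 7: +0 new -> 44 infected

Answer: 44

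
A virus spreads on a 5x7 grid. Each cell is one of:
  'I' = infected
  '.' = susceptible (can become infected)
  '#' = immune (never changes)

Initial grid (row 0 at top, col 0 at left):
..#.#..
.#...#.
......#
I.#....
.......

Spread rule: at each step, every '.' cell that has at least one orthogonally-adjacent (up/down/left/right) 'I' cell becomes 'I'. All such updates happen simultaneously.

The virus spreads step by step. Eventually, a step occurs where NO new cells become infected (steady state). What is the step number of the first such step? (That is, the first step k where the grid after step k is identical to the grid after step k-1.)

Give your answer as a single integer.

Answer: 9

Derivation:
Step 0 (initial): 1 infected
Step 1: +3 new -> 4 infected
Step 2: +3 new -> 7 infected
Step 3: +3 new -> 10 infected
Step 4: +4 new -> 14 infected
Step 5: +4 new -> 18 infected
Step 6: +5 new -> 23 infected
Step 7: +2 new -> 25 infected
Step 8: +1 new -> 26 infected
Step 9: +0 new -> 26 infected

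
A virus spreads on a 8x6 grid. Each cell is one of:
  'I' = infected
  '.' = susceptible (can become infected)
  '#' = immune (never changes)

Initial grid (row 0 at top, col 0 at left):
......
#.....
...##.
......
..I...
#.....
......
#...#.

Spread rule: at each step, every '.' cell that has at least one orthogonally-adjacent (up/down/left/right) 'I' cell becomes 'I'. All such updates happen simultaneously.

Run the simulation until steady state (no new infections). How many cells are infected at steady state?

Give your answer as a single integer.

Answer: 42

Derivation:
Step 0 (initial): 1 infected
Step 1: +4 new -> 5 infected
Step 2: +8 new -> 13 infected
Step 3: +9 new -> 22 infected
Step 4: +10 new -> 32 infected
Step 5: +5 new -> 37 infected
Step 6: +4 new -> 41 infected
Step 7: +1 new -> 42 infected
Step 8: +0 new -> 42 infected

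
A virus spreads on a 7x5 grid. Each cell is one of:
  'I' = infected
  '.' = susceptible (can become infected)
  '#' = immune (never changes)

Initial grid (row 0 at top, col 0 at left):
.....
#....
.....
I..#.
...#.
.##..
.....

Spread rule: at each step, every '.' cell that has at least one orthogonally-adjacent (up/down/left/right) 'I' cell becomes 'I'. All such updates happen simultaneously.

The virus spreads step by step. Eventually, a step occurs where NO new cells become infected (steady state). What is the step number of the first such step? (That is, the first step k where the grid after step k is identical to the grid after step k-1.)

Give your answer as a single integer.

Answer: 9

Derivation:
Step 0 (initial): 1 infected
Step 1: +3 new -> 4 infected
Step 2: +4 new -> 8 infected
Step 3: +4 new -> 12 infected
Step 4: +4 new -> 16 infected
Step 5: +5 new -> 21 infected
Step 6: +4 new -> 25 infected
Step 7: +4 new -> 29 infected
Step 8: +1 new -> 30 infected
Step 9: +0 new -> 30 infected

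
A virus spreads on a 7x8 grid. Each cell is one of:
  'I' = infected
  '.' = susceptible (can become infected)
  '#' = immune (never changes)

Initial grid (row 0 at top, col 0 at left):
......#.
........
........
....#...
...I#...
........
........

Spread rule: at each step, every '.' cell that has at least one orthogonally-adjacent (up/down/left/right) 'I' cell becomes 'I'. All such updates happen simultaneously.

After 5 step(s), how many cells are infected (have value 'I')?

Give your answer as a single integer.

Step 0 (initial): 1 infected
Step 1: +3 new -> 4 infected
Step 2: +6 new -> 10 infected
Step 3: +9 new -> 19 infected
Step 4: +11 new -> 30 infected
Step 5: +11 new -> 41 infected

Answer: 41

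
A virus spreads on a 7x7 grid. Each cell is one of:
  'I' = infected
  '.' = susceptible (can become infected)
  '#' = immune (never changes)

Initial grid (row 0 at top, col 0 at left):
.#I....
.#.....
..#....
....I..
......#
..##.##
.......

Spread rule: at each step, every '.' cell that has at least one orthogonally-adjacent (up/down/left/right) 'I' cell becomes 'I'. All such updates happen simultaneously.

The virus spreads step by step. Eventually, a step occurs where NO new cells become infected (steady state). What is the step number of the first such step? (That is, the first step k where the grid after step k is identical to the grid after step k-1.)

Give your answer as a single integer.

Answer: 8

Derivation:
Step 0 (initial): 2 infected
Step 1: +6 new -> 8 infected
Step 2: +10 new -> 18 infected
Step 3: +6 new -> 24 infected
Step 4: +7 new -> 31 infected
Step 5: +5 new -> 36 infected
Step 6: +3 new -> 39 infected
Step 7: +2 new -> 41 infected
Step 8: +0 new -> 41 infected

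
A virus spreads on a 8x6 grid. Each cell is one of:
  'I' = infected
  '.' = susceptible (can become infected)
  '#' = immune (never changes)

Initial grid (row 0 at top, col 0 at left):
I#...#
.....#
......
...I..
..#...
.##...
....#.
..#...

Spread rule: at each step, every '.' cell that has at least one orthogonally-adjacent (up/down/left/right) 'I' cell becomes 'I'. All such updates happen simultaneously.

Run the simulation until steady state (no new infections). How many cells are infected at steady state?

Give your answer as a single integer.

Answer: 40

Derivation:
Step 0 (initial): 2 infected
Step 1: +5 new -> 7 infected
Step 2: +9 new -> 16 infected
Step 3: +10 new -> 26 infected
Step 4: +6 new -> 32 infected
Step 5: +4 new -> 36 infected
Step 6: +3 new -> 39 infected
Step 7: +1 new -> 40 infected
Step 8: +0 new -> 40 infected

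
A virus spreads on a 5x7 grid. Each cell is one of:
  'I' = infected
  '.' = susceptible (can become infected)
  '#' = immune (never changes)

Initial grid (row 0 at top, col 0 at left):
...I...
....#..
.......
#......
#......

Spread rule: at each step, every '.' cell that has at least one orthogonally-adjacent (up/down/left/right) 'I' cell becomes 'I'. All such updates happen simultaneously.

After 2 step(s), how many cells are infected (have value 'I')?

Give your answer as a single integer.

Step 0 (initial): 1 infected
Step 1: +3 new -> 4 infected
Step 2: +4 new -> 8 infected

Answer: 8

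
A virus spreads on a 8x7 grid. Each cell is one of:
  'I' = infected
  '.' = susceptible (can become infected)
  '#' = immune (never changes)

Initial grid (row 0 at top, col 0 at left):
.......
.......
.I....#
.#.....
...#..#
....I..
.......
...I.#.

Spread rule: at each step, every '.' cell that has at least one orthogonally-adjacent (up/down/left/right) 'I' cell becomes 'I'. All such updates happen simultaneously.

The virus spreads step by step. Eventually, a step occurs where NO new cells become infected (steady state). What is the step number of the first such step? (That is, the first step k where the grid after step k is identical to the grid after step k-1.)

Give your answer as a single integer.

Answer: 8

Derivation:
Step 0 (initial): 3 infected
Step 1: +10 new -> 13 infected
Step 2: +13 new -> 26 infected
Step 3: +12 new -> 38 infected
Step 4: +8 new -> 46 infected
Step 5: +2 new -> 48 infected
Step 6: +2 new -> 50 infected
Step 7: +1 new -> 51 infected
Step 8: +0 new -> 51 infected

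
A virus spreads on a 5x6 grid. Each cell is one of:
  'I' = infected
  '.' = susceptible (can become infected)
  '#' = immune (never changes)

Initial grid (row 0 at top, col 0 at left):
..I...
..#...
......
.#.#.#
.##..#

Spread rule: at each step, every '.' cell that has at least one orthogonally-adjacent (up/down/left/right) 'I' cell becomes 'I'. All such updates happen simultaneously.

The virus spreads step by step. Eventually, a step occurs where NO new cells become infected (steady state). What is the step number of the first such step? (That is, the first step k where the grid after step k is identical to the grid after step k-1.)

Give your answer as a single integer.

Answer: 8

Derivation:
Step 0 (initial): 1 infected
Step 1: +2 new -> 3 infected
Step 2: +4 new -> 7 infected
Step 3: +5 new -> 12 infected
Step 4: +4 new -> 16 infected
Step 5: +4 new -> 20 infected
Step 6: +2 new -> 22 infected
Step 7: +1 new -> 23 infected
Step 8: +0 new -> 23 infected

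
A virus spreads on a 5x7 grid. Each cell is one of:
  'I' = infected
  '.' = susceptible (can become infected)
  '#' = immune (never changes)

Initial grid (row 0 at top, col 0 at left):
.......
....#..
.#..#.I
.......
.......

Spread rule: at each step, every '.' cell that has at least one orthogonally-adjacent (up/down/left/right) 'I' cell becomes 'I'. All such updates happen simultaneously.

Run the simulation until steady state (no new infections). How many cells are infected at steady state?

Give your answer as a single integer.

Answer: 32

Derivation:
Step 0 (initial): 1 infected
Step 1: +3 new -> 4 infected
Step 2: +4 new -> 8 infected
Step 3: +3 new -> 11 infected
Step 4: +3 new -> 14 infected
Step 5: +4 new -> 18 infected
Step 6: +5 new -> 23 infected
Step 7: +4 new -> 27 infected
Step 8: +4 new -> 31 infected
Step 9: +1 new -> 32 infected
Step 10: +0 new -> 32 infected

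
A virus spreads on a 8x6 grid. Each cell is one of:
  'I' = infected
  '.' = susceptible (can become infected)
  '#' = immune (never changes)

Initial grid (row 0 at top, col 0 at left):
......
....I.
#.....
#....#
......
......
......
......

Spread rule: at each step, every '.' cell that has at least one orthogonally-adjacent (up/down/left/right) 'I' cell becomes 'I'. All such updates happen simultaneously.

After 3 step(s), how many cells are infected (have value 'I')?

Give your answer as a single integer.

Answer: 16

Derivation:
Step 0 (initial): 1 infected
Step 1: +4 new -> 5 infected
Step 2: +6 new -> 11 infected
Step 3: +5 new -> 16 infected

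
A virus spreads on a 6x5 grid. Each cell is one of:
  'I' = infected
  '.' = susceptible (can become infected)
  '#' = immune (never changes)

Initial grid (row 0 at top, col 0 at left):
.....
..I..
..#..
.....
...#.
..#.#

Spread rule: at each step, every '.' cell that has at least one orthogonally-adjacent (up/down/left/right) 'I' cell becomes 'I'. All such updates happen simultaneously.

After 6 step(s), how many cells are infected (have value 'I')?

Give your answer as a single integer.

Answer: 25

Derivation:
Step 0 (initial): 1 infected
Step 1: +3 new -> 4 infected
Step 2: +6 new -> 10 infected
Step 3: +6 new -> 16 infected
Step 4: +4 new -> 20 infected
Step 5: +4 new -> 24 infected
Step 6: +1 new -> 25 infected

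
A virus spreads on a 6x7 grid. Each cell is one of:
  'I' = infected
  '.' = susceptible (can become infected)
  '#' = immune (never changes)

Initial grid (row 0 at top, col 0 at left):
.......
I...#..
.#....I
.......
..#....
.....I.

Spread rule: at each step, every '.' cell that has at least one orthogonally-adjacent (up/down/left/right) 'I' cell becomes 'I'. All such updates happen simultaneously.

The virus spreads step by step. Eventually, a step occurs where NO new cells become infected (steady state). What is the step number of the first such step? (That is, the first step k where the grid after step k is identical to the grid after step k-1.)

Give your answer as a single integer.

Step 0 (initial): 3 infected
Step 1: +9 new -> 12 infected
Step 2: +10 new -> 22 infected
Step 3: +10 new -> 32 infected
Step 4: +7 new -> 39 infected
Step 5: +0 new -> 39 infected

Answer: 5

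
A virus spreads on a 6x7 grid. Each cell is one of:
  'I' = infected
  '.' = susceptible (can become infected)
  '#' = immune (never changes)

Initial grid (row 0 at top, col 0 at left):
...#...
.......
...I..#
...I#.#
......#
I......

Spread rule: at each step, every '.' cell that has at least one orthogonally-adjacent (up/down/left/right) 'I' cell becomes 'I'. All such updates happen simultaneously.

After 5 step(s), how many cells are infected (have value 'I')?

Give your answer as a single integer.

Step 0 (initial): 3 infected
Step 1: +7 new -> 10 infected
Step 2: +11 new -> 21 infected
Step 3: +8 new -> 29 infected
Step 4: +5 new -> 34 infected
Step 5: +3 new -> 37 infected

Answer: 37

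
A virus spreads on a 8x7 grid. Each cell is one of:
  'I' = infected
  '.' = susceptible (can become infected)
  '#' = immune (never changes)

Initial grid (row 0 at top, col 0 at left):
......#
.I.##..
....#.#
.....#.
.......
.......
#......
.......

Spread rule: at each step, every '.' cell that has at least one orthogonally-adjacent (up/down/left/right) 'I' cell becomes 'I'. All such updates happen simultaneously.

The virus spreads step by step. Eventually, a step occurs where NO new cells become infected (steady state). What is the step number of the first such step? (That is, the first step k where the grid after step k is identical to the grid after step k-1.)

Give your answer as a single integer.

Answer: 12

Derivation:
Step 0 (initial): 1 infected
Step 1: +4 new -> 5 infected
Step 2: +5 new -> 10 infected
Step 3: +5 new -> 15 infected
Step 4: +5 new -> 20 infected
Step 5: +6 new -> 26 infected
Step 6: +5 new -> 31 infected
Step 7: +7 new -> 38 infected
Step 8: +4 new -> 42 infected
Step 9: +4 new -> 46 infected
Step 10: +2 new -> 48 infected
Step 11: +1 new -> 49 infected
Step 12: +0 new -> 49 infected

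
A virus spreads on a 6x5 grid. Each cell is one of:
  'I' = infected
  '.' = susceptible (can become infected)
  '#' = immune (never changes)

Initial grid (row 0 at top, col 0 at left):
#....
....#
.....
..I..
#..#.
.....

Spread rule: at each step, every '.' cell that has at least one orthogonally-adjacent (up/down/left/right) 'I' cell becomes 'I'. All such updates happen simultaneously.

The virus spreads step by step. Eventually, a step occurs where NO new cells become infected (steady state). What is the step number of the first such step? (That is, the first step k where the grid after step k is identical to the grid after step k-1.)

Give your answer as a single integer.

Answer: 6

Derivation:
Step 0 (initial): 1 infected
Step 1: +4 new -> 5 infected
Step 2: +7 new -> 12 infected
Step 3: +8 new -> 20 infected
Step 4: +5 new -> 25 infected
Step 5: +1 new -> 26 infected
Step 6: +0 new -> 26 infected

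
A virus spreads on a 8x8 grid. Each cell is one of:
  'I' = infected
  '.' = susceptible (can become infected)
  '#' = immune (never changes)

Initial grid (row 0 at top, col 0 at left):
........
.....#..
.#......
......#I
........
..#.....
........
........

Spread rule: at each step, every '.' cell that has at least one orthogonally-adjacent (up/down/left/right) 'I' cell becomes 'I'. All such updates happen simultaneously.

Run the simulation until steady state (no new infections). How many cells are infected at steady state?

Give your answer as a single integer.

Answer: 60

Derivation:
Step 0 (initial): 1 infected
Step 1: +2 new -> 3 infected
Step 2: +4 new -> 7 infected
Step 3: +6 new -> 13 infected
Step 4: +7 new -> 20 infected
Step 5: +8 new -> 28 infected
Step 6: +8 new -> 36 infected
Step 7: +6 new -> 42 infected
Step 8: +7 new -> 49 infected
Step 9: +6 new -> 55 infected
Step 10: +4 new -> 59 infected
Step 11: +1 new -> 60 infected
Step 12: +0 new -> 60 infected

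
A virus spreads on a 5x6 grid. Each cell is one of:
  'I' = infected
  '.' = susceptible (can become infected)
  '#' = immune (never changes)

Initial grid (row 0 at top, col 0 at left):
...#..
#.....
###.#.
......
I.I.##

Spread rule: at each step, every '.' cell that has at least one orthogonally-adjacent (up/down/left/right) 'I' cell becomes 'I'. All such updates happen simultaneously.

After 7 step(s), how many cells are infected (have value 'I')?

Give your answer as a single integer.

Answer: 21

Derivation:
Step 0 (initial): 2 infected
Step 1: +4 new -> 6 infected
Step 2: +2 new -> 8 infected
Step 3: +2 new -> 10 infected
Step 4: +2 new -> 12 infected
Step 5: +3 new -> 15 infected
Step 6: +4 new -> 19 infected
Step 7: +2 new -> 21 infected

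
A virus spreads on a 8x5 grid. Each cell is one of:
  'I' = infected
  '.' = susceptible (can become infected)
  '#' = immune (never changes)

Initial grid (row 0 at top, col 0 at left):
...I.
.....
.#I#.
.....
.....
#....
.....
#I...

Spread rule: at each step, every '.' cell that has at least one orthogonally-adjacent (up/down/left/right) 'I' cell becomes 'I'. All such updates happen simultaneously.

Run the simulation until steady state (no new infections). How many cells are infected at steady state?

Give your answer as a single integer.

Step 0 (initial): 3 infected
Step 1: +7 new -> 10 infected
Step 2: +10 new -> 20 infected
Step 3: +10 new -> 30 infected
Step 4: +5 new -> 35 infected
Step 5: +1 new -> 36 infected
Step 6: +0 new -> 36 infected

Answer: 36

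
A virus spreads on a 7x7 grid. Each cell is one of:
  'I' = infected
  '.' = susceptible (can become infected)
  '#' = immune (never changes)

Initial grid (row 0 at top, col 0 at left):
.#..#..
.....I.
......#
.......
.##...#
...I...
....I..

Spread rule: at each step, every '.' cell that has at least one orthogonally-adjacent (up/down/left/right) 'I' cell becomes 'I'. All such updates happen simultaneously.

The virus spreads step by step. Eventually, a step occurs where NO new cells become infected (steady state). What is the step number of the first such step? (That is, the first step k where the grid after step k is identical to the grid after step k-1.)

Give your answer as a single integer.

Step 0 (initial): 3 infected
Step 1: +9 new -> 12 infected
Step 2: +10 new -> 22 infected
Step 3: +10 new -> 32 infected
Step 4: +6 new -> 38 infected
Step 5: +3 new -> 41 infected
Step 6: +2 new -> 43 infected
Step 7: +0 new -> 43 infected

Answer: 7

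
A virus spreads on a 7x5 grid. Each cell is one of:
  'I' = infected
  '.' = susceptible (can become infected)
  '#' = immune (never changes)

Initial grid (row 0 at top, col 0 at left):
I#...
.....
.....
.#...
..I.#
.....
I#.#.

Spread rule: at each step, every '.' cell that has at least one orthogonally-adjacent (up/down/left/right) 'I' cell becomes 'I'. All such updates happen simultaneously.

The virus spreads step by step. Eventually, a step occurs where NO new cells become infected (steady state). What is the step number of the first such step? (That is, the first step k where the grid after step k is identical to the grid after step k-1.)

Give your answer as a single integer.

Step 0 (initial): 3 infected
Step 1: +6 new -> 9 infected
Step 2: +8 new -> 17 infected
Step 3: +6 new -> 23 infected
Step 4: +4 new -> 27 infected
Step 5: +2 new -> 29 infected
Step 6: +1 new -> 30 infected
Step 7: +0 new -> 30 infected

Answer: 7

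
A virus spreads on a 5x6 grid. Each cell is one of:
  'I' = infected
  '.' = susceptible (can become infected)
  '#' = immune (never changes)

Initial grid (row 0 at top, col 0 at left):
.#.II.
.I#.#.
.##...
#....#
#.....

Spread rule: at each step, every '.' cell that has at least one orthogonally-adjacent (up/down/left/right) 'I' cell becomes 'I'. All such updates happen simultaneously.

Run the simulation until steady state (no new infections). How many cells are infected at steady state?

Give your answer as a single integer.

Answer: 22

Derivation:
Step 0 (initial): 3 infected
Step 1: +4 new -> 7 infected
Step 2: +4 new -> 11 infected
Step 3: +3 new -> 14 infected
Step 4: +3 new -> 17 infected
Step 5: +3 new -> 20 infected
Step 6: +2 new -> 22 infected
Step 7: +0 new -> 22 infected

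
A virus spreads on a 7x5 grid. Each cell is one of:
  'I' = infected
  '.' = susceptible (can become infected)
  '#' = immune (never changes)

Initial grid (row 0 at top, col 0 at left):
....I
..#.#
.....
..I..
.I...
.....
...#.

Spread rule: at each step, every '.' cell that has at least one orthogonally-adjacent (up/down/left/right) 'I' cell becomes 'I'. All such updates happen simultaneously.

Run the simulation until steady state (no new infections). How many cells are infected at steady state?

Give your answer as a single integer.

Step 0 (initial): 3 infected
Step 1: +7 new -> 10 infected
Step 2: +10 new -> 20 infected
Step 3: +8 new -> 28 infected
Step 4: +3 new -> 31 infected
Step 5: +1 new -> 32 infected
Step 6: +0 new -> 32 infected

Answer: 32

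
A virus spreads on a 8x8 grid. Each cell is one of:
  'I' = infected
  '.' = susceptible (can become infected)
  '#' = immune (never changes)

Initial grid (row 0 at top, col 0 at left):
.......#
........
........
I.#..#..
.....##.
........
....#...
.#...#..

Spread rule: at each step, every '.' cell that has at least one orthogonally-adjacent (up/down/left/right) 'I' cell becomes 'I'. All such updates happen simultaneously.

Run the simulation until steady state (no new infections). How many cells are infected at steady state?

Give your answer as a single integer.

Answer: 56

Derivation:
Step 0 (initial): 1 infected
Step 1: +3 new -> 4 infected
Step 2: +4 new -> 8 infected
Step 3: +6 new -> 14 infected
Step 4: +7 new -> 21 infected
Step 5: +7 new -> 28 infected
Step 6: +7 new -> 35 infected
Step 7: +5 new -> 40 infected
Step 8: +7 new -> 47 infected
Step 9: +5 new -> 52 infected
Step 10: +3 new -> 55 infected
Step 11: +1 new -> 56 infected
Step 12: +0 new -> 56 infected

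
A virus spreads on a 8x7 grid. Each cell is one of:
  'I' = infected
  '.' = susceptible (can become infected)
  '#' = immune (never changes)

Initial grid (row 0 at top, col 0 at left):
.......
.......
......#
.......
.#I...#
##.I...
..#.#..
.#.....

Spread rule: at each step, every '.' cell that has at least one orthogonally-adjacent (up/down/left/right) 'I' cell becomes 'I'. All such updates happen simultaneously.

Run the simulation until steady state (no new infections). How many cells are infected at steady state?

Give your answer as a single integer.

Step 0 (initial): 2 infected
Step 1: +5 new -> 7 infected
Step 2: +6 new -> 13 infected
Step 3: +10 new -> 23 infected
Step 4: +9 new -> 32 infected
Step 5: +7 new -> 39 infected
Step 6: +3 new -> 42 infected
Step 7: +2 new -> 44 infected
Step 8: +1 new -> 45 infected
Step 9: +0 new -> 45 infected

Answer: 45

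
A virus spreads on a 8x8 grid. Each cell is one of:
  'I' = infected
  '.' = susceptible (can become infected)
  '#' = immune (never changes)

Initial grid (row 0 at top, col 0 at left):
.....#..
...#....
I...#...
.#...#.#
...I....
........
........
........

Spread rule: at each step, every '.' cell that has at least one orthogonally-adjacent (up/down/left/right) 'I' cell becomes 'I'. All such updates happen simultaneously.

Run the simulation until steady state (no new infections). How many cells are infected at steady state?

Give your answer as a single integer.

Answer: 58

Derivation:
Step 0 (initial): 2 infected
Step 1: +7 new -> 9 infected
Step 2: +12 new -> 21 infected
Step 3: +9 new -> 30 infected
Step 4: +9 new -> 39 infected
Step 5: +7 new -> 46 infected
Step 6: +6 new -> 52 infected
Step 7: +5 new -> 57 infected
Step 8: +1 new -> 58 infected
Step 9: +0 new -> 58 infected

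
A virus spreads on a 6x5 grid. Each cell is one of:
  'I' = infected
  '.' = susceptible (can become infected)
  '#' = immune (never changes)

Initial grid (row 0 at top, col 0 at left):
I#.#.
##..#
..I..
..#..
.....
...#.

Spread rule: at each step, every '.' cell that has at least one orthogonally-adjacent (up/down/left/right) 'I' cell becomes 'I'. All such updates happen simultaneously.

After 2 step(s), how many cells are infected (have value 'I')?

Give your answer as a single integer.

Answer: 11

Derivation:
Step 0 (initial): 2 infected
Step 1: +3 new -> 5 infected
Step 2: +6 new -> 11 infected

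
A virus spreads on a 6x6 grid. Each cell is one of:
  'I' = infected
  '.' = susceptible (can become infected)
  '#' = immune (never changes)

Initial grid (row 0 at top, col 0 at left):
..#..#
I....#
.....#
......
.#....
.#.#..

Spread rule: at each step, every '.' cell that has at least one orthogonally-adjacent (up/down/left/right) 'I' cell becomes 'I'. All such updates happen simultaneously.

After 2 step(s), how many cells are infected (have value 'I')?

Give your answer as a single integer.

Step 0 (initial): 1 infected
Step 1: +3 new -> 4 infected
Step 2: +4 new -> 8 infected

Answer: 8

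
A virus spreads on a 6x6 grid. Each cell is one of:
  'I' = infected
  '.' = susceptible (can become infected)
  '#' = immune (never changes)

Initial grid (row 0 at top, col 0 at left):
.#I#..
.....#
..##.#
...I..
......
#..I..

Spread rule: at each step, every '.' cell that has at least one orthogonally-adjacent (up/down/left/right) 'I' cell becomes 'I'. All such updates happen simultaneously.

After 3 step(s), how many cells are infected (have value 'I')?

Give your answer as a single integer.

Answer: 24

Derivation:
Step 0 (initial): 3 infected
Step 1: +6 new -> 9 infected
Step 2: +9 new -> 18 infected
Step 3: +6 new -> 24 infected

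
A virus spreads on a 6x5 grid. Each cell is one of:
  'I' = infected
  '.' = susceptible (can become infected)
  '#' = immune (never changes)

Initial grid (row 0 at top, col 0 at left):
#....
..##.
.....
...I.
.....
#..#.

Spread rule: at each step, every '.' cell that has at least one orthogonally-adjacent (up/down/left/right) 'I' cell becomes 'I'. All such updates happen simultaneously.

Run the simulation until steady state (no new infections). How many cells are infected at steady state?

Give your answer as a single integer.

Step 0 (initial): 1 infected
Step 1: +4 new -> 5 infected
Step 2: +5 new -> 10 infected
Step 3: +6 new -> 16 infected
Step 4: +5 new -> 21 infected
Step 5: +3 new -> 24 infected
Step 6: +1 new -> 25 infected
Step 7: +0 new -> 25 infected

Answer: 25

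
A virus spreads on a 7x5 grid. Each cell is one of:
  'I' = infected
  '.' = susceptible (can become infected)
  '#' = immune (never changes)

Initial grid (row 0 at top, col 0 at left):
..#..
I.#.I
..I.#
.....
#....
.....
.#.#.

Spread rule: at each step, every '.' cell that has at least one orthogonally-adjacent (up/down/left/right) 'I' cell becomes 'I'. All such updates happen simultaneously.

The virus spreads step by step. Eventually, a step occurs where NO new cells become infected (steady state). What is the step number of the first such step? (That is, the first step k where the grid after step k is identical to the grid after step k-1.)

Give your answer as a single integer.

Answer: 7

Derivation:
Step 0 (initial): 3 infected
Step 1: +8 new -> 11 infected
Step 2: +6 new -> 17 infected
Step 3: +4 new -> 21 infected
Step 4: +4 new -> 25 infected
Step 5: +2 new -> 27 infected
Step 6: +2 new -> 29 infected
Step 7: +0 new -> 29 infected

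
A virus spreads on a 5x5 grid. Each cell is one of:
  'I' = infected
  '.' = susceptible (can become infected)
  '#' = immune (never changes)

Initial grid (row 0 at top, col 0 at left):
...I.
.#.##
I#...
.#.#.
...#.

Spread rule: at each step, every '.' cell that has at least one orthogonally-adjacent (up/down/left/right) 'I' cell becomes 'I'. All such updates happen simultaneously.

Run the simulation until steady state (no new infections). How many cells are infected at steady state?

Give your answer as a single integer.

Step 0 (initial): 2 infected
Step 1: +4 new -> 6 infected
Step 2: +4 new -> 10 infected
Step 3: +2 new -> 12 infected
Step 4: +3 new -> 15 infected
Step 5: +1 new -> 16 infected
Step 6: +1 new -> 17 infected
Step 7: +1 new -> 18 infected
Step 8: +0 new -> 18 infected

Answer: 18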